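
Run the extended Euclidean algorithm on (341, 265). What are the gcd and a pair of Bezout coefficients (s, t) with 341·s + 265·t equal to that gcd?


Euclidean algorithm on (341, 265) — divide until remainder is 0:
  341 = 1 · 265 + 76
  265 = 3 · 76 + 37
  76 = 2 · 37 + 2
  37 = 18 · 2 + 1
  2 = 2 · 1 + 0
gcd(341, 265) = 1.
Track Bezout coefficients alongside the remainders: start with r₀ = 341 = a·1 + b·0 (s = 1, t = 0) and r₁ = 265 = a·0 + b·1 (s = 0, t = 1); each new remainder r_{k+1} = r_{k-1} − q_k·r_k inherits s_{k+1} = s_{k-1} − q_k·s_k, t_{k+1} = t_{k-1} − q_k·t_k, so r_k = a·s_k + b·t_k at every step:
  q = 1: r = 76, s = 1 − 1·0 = 1, t = 0 − 1·1 = -1  (check: 341·1 + 265·(-1) = 76)
  q = 3: r = 37, s = 0 − 3·1 = -3, t = 1 − 3·(-1) = 4  (check: 341·(-3) + 265·4 = 37)
  q = 2: r = 2, s = 1 − 2·(-3) = 7, t = -1 − 2·4 = -9  (check: 341·7 + 265·(-9) = 2)
  q = 18: r = 1, s = -3 − 18·7 = -129, t = 4 − 18·(-9) = 166  (check: 341·(-129) + 265·166 = 1)
The row with r = 1 (the gcd) gives the Bezout coefficients s = -129, t = 166.
Result: 341 · (-129) + 265 · (166) = 1.

gcd(341, 265) = 1; s = -129, t = 166 (check: 341·(-129) + 265·166 = 1).


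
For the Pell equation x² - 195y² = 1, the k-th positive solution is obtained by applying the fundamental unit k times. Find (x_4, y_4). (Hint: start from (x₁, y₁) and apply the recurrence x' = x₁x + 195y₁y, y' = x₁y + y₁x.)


Step 1: Find the fundamental solution (x₁, y₁) of x² - 195y² = 1.
  Expand √195 as a continued fraction. a₀ = ⌊√195⌋ = 13; iterate m_{k+1} = d_k·a_k − m_k, d_{k+1} = (195 − m_{k+1}²)/d_k, a_{k+1} = ⌊(a₀ + m_{k+1})/d_{k+1}⌋ (starting m₀ = 0, d₀ = 1), with convergents p_k = a_k·p_{k-1} + p_{k-2}, q_k = a_k·q_{k-1} + q_{k-2} (p₋₁ = 1, q₋₁ = 0):
  k = 0: a₀ = 13; p₀/q₀ = 13/1; p₀² − 195·q₀² = 169 − 195 = -26.
  k = 1: m = 13, d = 26, a = ⌊(13 + 13)/26⌋ = 1; p/q = (1·13 + 1)/(1·1 + 0) = 14/1; p² − 195·q² = 196 − 195 = 1.
  The first convergent with p² − 195·q² = 1 gives the fundamental solution (x₁, y₁) = (14, 1).
Step 2: Apply the recurrence (x_{n+1}, y_{n+1}) = (x₁x_n + 195y₁y_n, x₁y_n + y₁x_n) repeatedly.
  From (x_1, y_1) = (14, 1): x_2 = 14·14 + 195·1·1 = 391; y_2 = 14·1 + 1·14 = 28.
  From (x_2, y_2) = (391, 28): x_3 = 14·391 + 195·1·28 = 10934; y_3 = 14·28 + 1·391 = 783.
  From (x_3, y_3) = (10934, 783): x_4 = 14·10934 + 195·1·783 = 305761; y_4 = 14·783 + 1·10934 = 21896.
Step 3: Verify x_4² - 195·y_4² = 93489789121 - 93489789120 = 1 (should be 1). ✓

(x_1, y_1) = (14, 1); (x_4, y_4) = (305761, 21896).


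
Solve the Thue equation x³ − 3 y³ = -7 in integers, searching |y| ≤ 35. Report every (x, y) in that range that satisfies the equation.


The equation is x³ - 3y³ = -7. For fixed y, x³ = 3·y³ − 7, so a solution requires the RHS to be a perfect cube.
Strategy: iterate y from -35 to 35, compute RHS = 3·y³ − 7, and check whether it is a (positive or negative) perfect cube.
Check small values of y:
  y = 0: RHS = -7 is not a perfect cube.
  y = 1: RHS = -4 is not a perfect cube.
  y = -1: RHS = -10 is not a perfect cube.
  y = 2: RHS = 17 is not a perfect cube.
  y = -2: RHS = -31 is not a perfect cube.
  y = 3: RHS = 74 is not a perfect cube.
  y = -3: RHS = -88 is not a perfect cube.
Continuing the search up to |y| = 35 finds no solutions either.
No (x, y) in the scanned range satisfies the equation.

No integer solutions with |y| ≤ 35.


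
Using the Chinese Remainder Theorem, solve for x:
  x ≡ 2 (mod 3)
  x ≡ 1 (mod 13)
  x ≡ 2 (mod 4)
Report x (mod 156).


Moduli 3, 13, 4 are pairwise coprime; by CRT there is a unique solution modulo M = 3 · 13 · 4 = 156.
Solve pairwise, accumulating the modulus:
  Start with x ≡ 2 (mod 3).
  Combine with x ≡ 1 (mod 13): since gcd(3, 13) = 1, we get a unique residue mod 39.
    Write x = 2 + 3·t and substitute into x ≡ 1 (mod 13): 3·t ≡ 1 − 2 = -1 (mod 13).
    Reduce coefficients mod 13: 3·t ≡ 12 (mod 13).
    The inverse of 3 mod 13 is 9 (since 3·9 = 27 = 2·13 + 1), so t ≡ 9·12 = 108 ≡ 4 (mod 13).
    Then x = 2 + 3·4 = 14, valid modulo lcm(3, 13) = 39: x ≡ 14 (mod 39).
  Combine with x ≡ 2 (mod 4): since gcd(39, 4) = 1, we get a unique residue mod 156.
    Write x = 14 + 39·t and substitute into x ≡ 2 (mod 4): 39·t ≡ 2 − 14 = -12 (mod 4).
    Reduce coefficients mod 4: 3·t ≡ 0 (mod 4).
    The inverse of 3 mod 4 is 3 (since 3·3 = 9 = 2·4 + 1), so t ≡ 3·0 = 0 ≡ 0 (mod 4).
    Then x = 14 + 39·0 = 14, valid modulo lcm(39, 4) = 156: x ≡ 14 (mod 156).
Verify: 14 mod 3 = 2 ✓, 14 mod 13 = 1 ✓, 14 mod 4 = 2 ✓.

x ≡ 14 (mod 156).


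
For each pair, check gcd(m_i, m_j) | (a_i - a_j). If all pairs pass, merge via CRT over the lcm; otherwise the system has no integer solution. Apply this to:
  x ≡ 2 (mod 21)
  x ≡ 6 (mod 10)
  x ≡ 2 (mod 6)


Moduli 21, 10, 6 are not pairwise coprime, so CRT works modulo lcm(m_i) when all pairwise compatibility conditions hold.
Pairwise compatibility: gcd(m_i, m_j) must divide a_i - a_j for every pair.
Merge one congruence at a time:
  Start: x ≡ 2 (mod 21).
  Combine with x ≡ 6 (mod 10): gcd(21, 10) = 1; 6 - 2 = 4, which IS divisible by 1, so compatible.
    Write x = 2 + 21·t and substitute into x ≡ 6 (mod 10): 21·t ≡ 6 − 2 = 4 (mod 10).
    Reduce coefficients mod 10: 1·t ≡ 4 (mod 10).
    So t ≡ 4 (mod 10).
    Then x = 2 + 21·4 = 86, valid modulo lcm(21, 10) = 210: x ≡ 86 (mod 210).
  Combine with x ≡ 2 (mod 6): gcd(210, 6) = 6; 2 - 86 = -84, which IS divisible by 6, so compatible.
    Write x = 86 + 210·t and substitute into x ≡ 2 (mod 6): 210·t ≡ 2 − 86 = -84 (mod 6).
    Divide the congruence (and modulus) by g = 6: 35·t ≡ -14 (mod 1).
    Modulo 1 every t works; take t = 0.
    Then x = 86 + 210·0 = 86, valid modulo lcm(210, 6) = 210: x ≡ 86 (mod 210).
Verify: 86 mod 21 = 2, 86 mod 10 = 6, 86 mod 6 = 2.

x ≡ 86 (mod 210).


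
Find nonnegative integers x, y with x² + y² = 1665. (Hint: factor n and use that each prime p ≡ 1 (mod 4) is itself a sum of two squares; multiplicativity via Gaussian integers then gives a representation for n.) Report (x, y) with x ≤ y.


Step 1: Factor n = 1665 = 3^2 · 5 · 37.
Step 2: Check the mod-4 condition on each prime factor: 3 ≡ 3 (mod 4), exponent 2 (must be even); 5 ≡ 1 (mod 4), exponent 1; 37 ≡ 1 (mod 4), exponent 1.
All primes ≡ 3 (mod 4) appear to even exponent (or don't appear), so by the two-squares theorem n IS expressible as a sum of two squares.
Step 3: Build a representation. Group n = k² · m with k = 3 and m = 5 · 37 = 185 (a product of primes ≡ 1 (mod 4)); a representation of m scales to one of n via (k·x)² + (k·y)² = k²(x² + y²). Each prime p ≡ 1 (mod 4) is itself a sum of two squares; find a² by testing p − a² for a perfect square:
  5: 5 − 1² = 4 = 2² ⇒ 5 = 1² + 2².
  37: 37 − 1² = 36 = 6² ⇒ 37 = 1² + 6².
  Combine using the Brahmagupta–Fibonacci identity (a² + b²)(c² + d²) = (ac − bd)² + (ad + bc)² = (ac + bd)² + (ad − bc)²:
  5 · 37 = 185: from (1² + 2²)(1² + 6²), take (1·1 − 2·6, 1·6 + 2·1) = (1 − 12, 6 + 2) = (-11, 8); dropping signs (only squares matter) gives (11, 8); check 11² + 8² = 121 + 64 = 185 ✓.
  Scale by k = 3: (3·11, 3·8) = (33, 24).
Step 4: Order so x ≤ y and verify: 24² + 33² = 576 + 1089 = 1665 = n. ✓

n = 1665 = 24² + 33² (one valid representation with x ≤ y).


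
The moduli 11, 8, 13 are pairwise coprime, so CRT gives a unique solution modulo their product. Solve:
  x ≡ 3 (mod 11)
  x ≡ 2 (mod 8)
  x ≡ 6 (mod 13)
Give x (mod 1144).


Moduli 11, 8, 13 are pairwise coprime; by CRT there is a unique solution modulo M = 11 · 8 · 13 = 1144.
Solve pairwise, accumulating the modulus:
  Start with x ≡ 3 (mod 11).
  Combine with x ≡ 2 (mod 8): since gcd(11, 8) = 1, we get a unique residue mod 88.
    Write x = 3 + 11·t and substitute into x ≡ 2 (mod 8): 11·t ≡ 2 − 3 = -1 (mod 8).
    Reduce coefficients mod 8: 3·t ≡ 7 (mod 8).
    The inverse of 3 mod 8 is 3 (since 3·3 = 9 = 1·8 + 1), so t ≡ 3·7 = 21 ≡ 5 (mod 8).
    Then x = 3 + 11·5 = 58, valid modulo lcm(11, 8) = 88: x ≡ 58 (mod 88).
  Combine with x ≡ 6 (mod 13): since gcd(88, 13) = 1, we get a unique residue mod 1144.
    Write x = 58 + 88·t and substitute into x ≡ 6 (mod 13): 88·t ≡ 6 − 58 = -52 (mod 13).
    Reduce coefficients mod 13: 10·t ≡ 0 (mod 13).
    The inverse of 10 mod 13 is 4 (since 10·4 = 40 = 3·13 + 1), so t ≡ 4·0 = 0 ≡ 0 (mod 13).
    Then x = 58 + 88·0 = 58, valid modulo lcm(88, 13) = 1144: x ≡ 58 (mod 1144).
Verify: 58 mod 11 = 3 ✓, 58 mod 8 = 2 ✓, 58 mod 13 = 6 ✓.

x ≡ 58 (mod 1144).


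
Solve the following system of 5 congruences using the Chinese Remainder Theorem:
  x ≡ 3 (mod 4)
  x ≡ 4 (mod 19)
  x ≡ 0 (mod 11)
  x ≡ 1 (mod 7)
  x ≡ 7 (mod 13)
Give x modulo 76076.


Product of moduli M = 4 · 19 · 11 · 7 · 13 = 76076.
Merge one congruence at a time:
  Start: x ≡ 3 (mod 4).
  Combine with x ≡ 4 (mod 19); new modulus lcm = 76.
    Write x = 3 + 4·t and substitute into x ≡ 4 (mod 19): 4·t ≡ 4 − 3 = 1 (mod 19).
    The inverse of 4 mod 19 is 5 (since 4·5 = 20 = 1·19 + 1), so t ≡ 5·1 = 5 ≡ 5 (mod 19).
    Then x = 3 + 4·5 = 23, valid modulo lcm(4, 19) = 76: x ≡ 23 (mod 76).
  Combine with x ≡ 0 (mod 11); new modulus lcm = 836.
    Write x = 23 + 76·t and substitute into x ≡ 0 (mod 11): 76·t ≡ 0 − 23 = -23 (mod 11).
    Reduce coefficients mod 11: 10·t ≡ 10 (mod 11).
    The inverse of 10 mod 11 is 10 (since 10·10 = 100 = 9·11 + 1), so t ≡ 10·10 = 100 ≡ 1 (mod 11).
    Then x = 23 + 76·1 = 99, valid modulo lcm(76, 11) = 836: x ≡ 99 (mod 836).
  Combine with x ≡ 1 (mod 7); new modulus lcm = 5852.
    Write x = 99 + 836·t and substitute into x ≡ 1 (mod 7): 836·t ≡ 1 − 99 = -98 (mod 7).
    Reduce coefficients mod 7: 3·t ≡ 0 (mod 7).
    The inverse of 3 mod 7 is 5 (since 3·5 = 15 = 2·7 + 1), so t ≡ 5·0 = 0 ≡ 0 (mod 7).
    Then x = 99 + 836·0 = 99, valid modulo lcm(836, 7) = 5852: x ≡ 99 (mod 5852).
  Combine with x ≡ 7 (mod 13); new modulus lcm = 76076.
    Write x = 99 + 5852·t and substitute into x ≡ 7 (mod 13): 5852·t ≡ 7 − 99 = -92 (mod 13).
    Reduce coefficients mod 13: 2·t ≡ 12 (mod 13).
    The inverse of 2 mod 13 is 7 (since 2·7 = 14 = 1·13 + 1), so t ≡ 7·12 = 84 ≡ 6 (mod 13).
    Then x = 99 + 5852·6 = 35211, valid modulo lcm(5852, 13) = 76076: x ≡ 35211 (mod 76076).
Verify against each original: 35211 mod 4 = 3, 35211 mod 19 = 4, 35211 mod 11 = 0, 35211 mod 7 = 1, 35211 mod 13 = 7.

x ≡ 35211 (mod 76076).


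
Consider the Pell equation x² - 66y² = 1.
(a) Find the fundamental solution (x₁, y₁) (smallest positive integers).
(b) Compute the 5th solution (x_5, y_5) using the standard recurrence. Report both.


Step 1: Find the fundamental solution (x₁, y₁) of x² - 66y² = 1.
  Expand √66 as a continued fraction. a₀ = ⌊√66⌋ = 8; iterate m_{k+1} = d_k·a_k − m_k, d_{k+1} = (66 − m_{k+1}²)/d_k, a_{k+1} = ⌊(a₀ + m_{k+1})/d_{k+1}⌋ (starting m₀ = 0, d₀ = 1), with convergents p_k = a_k·p_{k-1} + p_{k-2}, q_k = a_k·q_{k-1} + q_{k-2} (p₋₁ = 1, q₋₁ = 0):
  k = 0: a₀ = 8; p₀/q₀ = 8/1; p₀² − 66·q₀² = 64 − 66 = -2.
  k = 1: m = 8, d = 2, a = ⌊(8 + 8)/2⌋ = 8; p/q = (8·8 + 1)/(8·1 + 0) = 65/8; p² − 66·q² = 4225 − 4224 = 1.
  The first convergent with p² − 66·q² = 1 gives the fundamental solution (x₁, y₁) = (65, 8).
Step 2: Apply the recurrence (x_{n+1}, y_{n+1}) = (x₁x_n + 66y₁y_n, x₁y_n + y₁x_n) repeatedly.
  From (x_1, y_1) = (65, 8): x_2 = 65·65 + 66·8·8 = 8449; y_2 = 65·8 + 8·65 = 1040.
  From (x_2, y_2) = (8449, 1040): x_3 = 65·8449 + 66·8·1040 = 1098305; y_3 = 65·1040 + 8·8449 = 135192.
  From (x_3, y_3) = (1098305, 135192): x_4 = 65·1098305 + 66·8·135192 = 142771201; y_4 = 65·135192 + 8·1098305 = 17573920.
  From (x_4, y_4) = (142771201, 17573920): x_5 = 65·142771201 + 66·8·17573920 = 18559157825; y_5 = 65·17573920 + 8·142771201 = 2284474408.
Step 3: Verify x_5² - 66·y_5² = 344442339173258730625 - 344442339173258730624 = 1 (should be 1). ✓

(x_1, y_1) = (65, 8); (x_5, y_5) = (18559157825, 2284474408).


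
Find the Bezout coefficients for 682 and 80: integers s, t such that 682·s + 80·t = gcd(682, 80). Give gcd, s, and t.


Euclidean algorithm on (682, 80) — divide until remainder is 0:
  682 = 8 · 80 + 42
  80 = 1 · 42 + 38
  42 = 1 · 38 + 4
  38 = 9 · 4 + 2
  4 = 2 · 2 + 0
gcd(682, 80) = 2.
Track Bezout coefficients alongside the remainders: start with r₀ = 682 = a·1 + b·0 (s = 1, t = 0) and r₁ = 80 = a·0 + b·1 (s = 0, t = 1); each new remainder r_{k+1} = r_{k-1} − q_k·r_k inherits s_{k+1} = s_{k-1} − q_k·s_k, t_{k+1} = t_{k-1} − q_k·t_k, so r_k = a·s_k + b·t_k at every step:
  q = 8: r = 42, s = 1 − 8·0 = 1, t = 0 − 8·1 = -8  (check: 682·1 + 80·(-8) = 42)
  q = 1: r = 38, s = 0 − 1·1 = -1, t = 1 − 1·(-8) = 9  (check: 682·(-1) + 80·9 = 38)
  q = 1: r = 4, s = 1 − 1·(-1) = 2, t = -8 − 1·9 = -17  (check: 682·2 + 80·(-17) = 4)
  q = 9: r = 2, s = -1 − 9·2 = -19, t = 9 − 9·(-17) = 162  (check: 682·(-19) + 80·162 = 2)
The row with r = 2 (the gcd) gives the Bezout coefficients s = -19, t = 162.
Result: 682 · (-19) + 80 · (162) = 2.

gcd(682, 80) = 2; s = -19, t = 162 (check: 682·(-19) + 80·162 = 2).


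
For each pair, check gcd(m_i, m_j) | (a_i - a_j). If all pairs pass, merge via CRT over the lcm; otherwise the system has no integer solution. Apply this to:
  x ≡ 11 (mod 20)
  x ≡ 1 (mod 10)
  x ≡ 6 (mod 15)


Moduli 20, 10, 15 are not pairwise coprime, so CRT works modulo lcm(m_i) when all pairwise compatibility conditions hold.
Pairwise compatibility: gcd(m_i, m_j) must divide a_i - a_j for every pair.
Merge one congruence at a time:
  Start: x ≡ 11 (mod 20).
  Combine with x ≡ 1 (mod 10): gcd(20, 10) = 10; 1 - 11 = -10, which IS divisible by 10, so compatible.
    Write x = 11 + 20·t and substitute into x ≡ 1 (mod 10): 20·t ≡ 1 − 11 = -10 (mod 10).
    Divide the congruence (and modulus) by g = 10: 2·t ≡ -1 (mod 1).
    Modulo 1 every t works; take t = 0.
    Then x = 11 + 20·0 = 11, valid modulo lcm(20, 10) = 20: x ≡ 11 (mod 20).
  Combine with x ≡ 6 (mod 15): gcd(20, 15) = 5; 6 - 11 = -5, which IS divisible by 5, so compatible.
    Write x = 11 + 20·t and substitute into x ≡ 6 (mod 15): 20·t ≡ 6 − 11 = -5 (mod 15).
    Divide the congruence (and modulus) by g = 5: 4·t ≡ -1 (mod 3).
    Reduce coefficients mod 3: 1·t ≡ 2 (mod 3).
    So t ≡ 2 (mod 3).
    Then x = 11 + 20·2 = 51, valid modulo lcm(20, 15) = 60: x ≡ 51 (mod 60).
Verify: 51 mod 20 = 11, 51 mod 10 = 1, 51 mod 15 = 6.

x ≡ 51 (mod 60).


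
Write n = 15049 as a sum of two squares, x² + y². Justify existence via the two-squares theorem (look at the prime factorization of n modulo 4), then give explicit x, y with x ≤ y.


Step 1: Factor n = 15049 = 101 · 149.
Step 2: Check the mod-4 condition on each prime factor: 101 ≡ 1 (mod 4), exponent 1; 149 ≡ 1 (mod 4), exponent 1.
All primes ≡ 3 (mod 4) appear to even exponent (or don't appear), so by the two-squares theorem n IS expressible as a sum of two squares.
Step 3: Build a representation. Here n = 101 · 149 is a product of primes ≡ 1 (mod 4). Each prime p ≡ 1 (mod 4) is itself a sum of two squares; find a² by testing p − a² for a perfect square:
  101: 101 − 1² = 100 = 10² ⇒ 101 = 1² + 10².
  149: 149 − 1² = 148, 149 − 2² = 145, 149 − 3² = 140, 149 − 4² = 133, 149 − 5² = 124, 149 − 6² = 113, 149 − 7² = 100 = 10² ⇒ 149 = 7² + 10².
  Combine using the Brahmagupta–Fibonacci identity (a² + b²)(c² + d²) = (ac − bd)² + (ad + bc)² = (ac + bd)² + (ad − bc)²:
  101 · 149 = 15049: from (1² + 10²)(7² + 10²), take (1·7 − 10·10, 1·10 + 10·7) = (7 − 100, 10 + 70) = (-93, 80); dropping signs (only squares matter) gives (93, 80); check 93² + 80² = 8649 + 6400 = 15049 ✓.
Step 4: Order so x ≤ y and verify: 80² + 93² = 6400 + 8649 = 15049 = n. ✓

n = 15049 = 80² + 93² (one valid representation with x ≤ y).


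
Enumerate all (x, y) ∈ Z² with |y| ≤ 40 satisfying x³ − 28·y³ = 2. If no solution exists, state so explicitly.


The equation is x³ - 28y³ = 2. For fixed y, x³ = 28·y³ + 2, so a solution requires the RHS to be a perfect cube.
Strategy: iterate y from -40 to 40, compute RHS = 28·y³ + 2, and check whether it is a (positive or negative) perfect cube.
Check small values of y:
  y = 0: RHS = 2 is not a perfect cube.
  y = 1: RHS = 30 is not a perfect cube.
  y = -1: RHS = -26 is not a perfect cube.
  y = 2: RHS = 226 is not a perfect cube.
  y = -2: RHS = -222 is not a perfect cube.
  y = 3: RHS = 758 is not a perfect cube.
  y = -3: RHS = -754 is not a perfect cube.
Continuing the search up to |y| = 40 finds no solutions either.
No (x, y) in the scanned range satisfies the equation.

No integer solutions with |y| ≤ 40.


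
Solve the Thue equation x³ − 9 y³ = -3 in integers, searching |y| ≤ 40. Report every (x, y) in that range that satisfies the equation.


The equation is x³ - 9y³ = -3. For fixed y, x³ = 9·y³ − 3, so a solution requires the RHS to be a perfect cube.
Strategy: iterate y from -40 to 40, compute RHS = 9·y³ − 3, and check whether it is a (positive or negative) perfect cube.
Check small values of y:
  y = 0: RHS = -3 is not a perfect cube.
  y = 1: RHS = 6 is not a perfect cube.
  y = -1: RHS = -12 is not a perfect cube.
  y = 2: RHS = 69 is not a perfect cube.
  y = -2: RHS = -75 is not a perfect cube.
  y = 3: RHS = 240 is not a perfect cube.
  y = -3: RHS = -246 is not a perfect cube.
Continuing the search up to |y| = 40 finds no solutions either.
No (x, y) in the scanned range satisfies the equation.

No integer solutions with |y| ≤ 40.


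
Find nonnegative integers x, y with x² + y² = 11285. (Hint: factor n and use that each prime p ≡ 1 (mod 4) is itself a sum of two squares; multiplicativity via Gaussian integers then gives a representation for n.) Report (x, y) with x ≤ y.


Step 1: Factor n = 11285 = 5 · 37 · 61.
Step 2: Check the mod-4 condition on each prime factor: 5 ≡ 1 (mod 4), exponent 1; 37 ≡ 1 (mod 4), exponent 1; 61 ≡ 1 (mod 4), exponent 1.
All primes ≡ 3 (mod 4) appear to even exponent (or don't appear), so by the two-squares theorem n IS expressible as a sum of two squares.
Step 3: Build a representation. Here n = 5 · 37 · 61 is a product of primes ≡ 1 (mod 4). Each prime p ≡ 1 (mod 4) is itself a sum of two squares; find a² by testing p − a² for a perfect square:
  5: 5 − 1² = 4 = 2² ⇒ 5 = 1² + 2².
  37: 37 − 1² = 36 = 6² ⇒ 37 = 1² + 6².
  61: 61 − 1² = 60, 61 − 2² = 57, 61 − 3² = 52, 61 − 4² = 45, 61 − 5² = 36 = 6² ⇒ 61 = 5² + 6².
  Combine using the Brahmagupta–Fibonacci identity (a² + b²)(c² + d²) = (ac − bd)² + (ad + bc)² = (ac + bd)² + (ad − bc)²:
  5 · 37 = 185: from (1² + 2²)(1² + 6²), take (1·1 − 2·6, 1·6 + 2·1) = (1 − 12, 6 + 2) = (-11, 8); dropping signs (only squares matter) gives (11, 8); check 11² + 8² = 121 + 64 = 185 ✓.
  185 · 61 = 11285: from (11² + 8²)(5² + 6²), take (11·5 − 8·6, 11·6 + 8·5) = (55 − 48, 66 + 40) = (7, 106); check 7² + 106² = 49 + 11236 = 11285 ✓.
Step 4: Order so x ≤ y and verify: 7² + 106² = 49 + 11236 = 11285 = n. ✓

n = 11285 = 7² + 106² (one valid representation with x ≤ y).


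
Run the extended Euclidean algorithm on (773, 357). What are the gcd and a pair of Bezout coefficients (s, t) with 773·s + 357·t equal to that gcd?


Euclidean algorithm on (773, 357) — divide until remainder is 0:
  773 = 2 · 357 + 59
  357 = 6 · 59 + 3
  59 = 19 · 3 + 2
  3 = 1 · 2 + 1
  2 = 2 · 1 + 0
gcd(773, 357) = 1.
Track Bezout coefficients alongside the remainders: start with r₀ = 773 = a·1 + b·0 (s = 1, t = 0) and r₁ = 357 = a·0 + b·1 (s = 0, t = 1); each new remainder r_{k+1} = r_{k-1} − q_k·r_k inherits s_{k+1} = s_{k-1} − q_k·s_k, t_{k+1} = t_{k-1} − q_k·t_k, so r_k = a·s_k + b·t_k at every step:
  q = 2: r = 59, s = 1 − 2·0 = 1, t = 0 − 2·1 = -2  (check: 773·1 + 357·(-2) = 59)
  q = 6: r = 3, s = 0 − 6·1 = -6, t = 1 − 6·(-2) = 13  (check: 773·(-6) + 357·13 = 3)
  q = 19: r = 2, s = 1 − 19·(-6) = 115, t = -2 − 19·13 = -249  (check: 773·115 + 357·(-249) = 2)
  q = 1: r = 1, s = -6 − 1·115 = -121, t = 13 − 1·(-249) = 262  (check: 773·(-121) + 357·262 = 1)
The row with r = 1 (the gcd) gives the Bezout coefficients s = -121, t = 262.
Result: 773 · (-121) + 357 · (262) = 1.

gcd(773, 357) = 1; s = -121, t = 262 (check: 773·(-121) + 357·262 = 1).


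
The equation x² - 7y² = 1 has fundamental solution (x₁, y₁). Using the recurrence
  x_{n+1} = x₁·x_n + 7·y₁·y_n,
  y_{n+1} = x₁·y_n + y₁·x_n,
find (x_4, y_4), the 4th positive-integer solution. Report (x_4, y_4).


Step 1: Find the fundamental solution (x₁, y₁) of x² - 7y² = 1.
  Expand √7 as a continued fraction. a₀ = ⌊√7⌋ = 2; iterate m_{k+1} = d_k·a_k − m_k, d_{k+1} = (7 − m_{k+1}²)/d_k, a_{k+1} = ⌊(a₀ + m_{k+1})/d_{k+1}⌋ (starting m₀ = 0, d₀ = 1), with convergents p_k = a_k·p_{k-1} + p_{k-2}, q_k = a_k·q_{k-1} + q_{k-2} (p₋₁ = 1, q₋₁ = 0):
  k = 0: a₀ = 2; p₀/q₀ = 2/1; p₀² − 7·q₀² = 4 − 7 = -3.
  k = 1: m = 2, d = 3, a = ⌊(2 + 2)/3⌋ = 1; p/q = (1·2 + 1)/(1·1 + 0) = 3/1; p² − 7·q² = 9 − 7 = 2.
  k = 2: m = 1, d = 2, a = ⌊(2 + 1)/2⌋ = 1; p/q = (1·3 + 2)/(1·1 + 1) = 5/2; p² − 7·q² = 25 − 28 = -3.
  k = 3: m = 1, d = 3, a = ⌊(2 + 1)/3⌋ = 1; p/q = (1·5 + 3)/(1·2 + 1) = 8/3; p² − 7·q² = 64 − 63 = 1.
  The first convergent with p² − 7·q² = 1 gives the fundamental solution (x₁, y₁) = (8, 3).
Step 2: Apply the recurrence (x_{n+1}, y_{n+1}) = (x₁x_n + 7y₁y_n, x₁y_n + y₁x_n) repeatedly.
  From (x_1, y_1) = (8, 3): x_2 = 8·8 + 7·3·3 = 127; y_2 = 8·3 + 3·8 = 48.
  From (x_2, y_2) = (127, 48): x_3 = 8·127 + 7·3·48 = 2024; y_3 = 8·48 + 3·127 = 765.
  From (x_3, y_3) = (2024, 765): x_4 = 8·2024 + 7·3·765 = 32257; y_4 = 8·765 + 3·2024 = 12192.
Step 3: Verify x_4² - 7·y_4² = 1040514049 - 1040514048 = 1 (should be 1). ✓

(x_1, y_1) = (8, 3); (x_4, y_4) = (32257, 12192).


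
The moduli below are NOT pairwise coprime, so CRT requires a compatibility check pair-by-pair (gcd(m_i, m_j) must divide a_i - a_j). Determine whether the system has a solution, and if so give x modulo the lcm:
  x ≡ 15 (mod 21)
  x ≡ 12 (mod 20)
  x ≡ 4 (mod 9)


Moduli 21, 20, 9 are not pairwise coprime, so CRT works modulo lcm(m_i) when all pairwise compatibility conditions hold.
Pairwise compatibility: gcd(m_i, m_j) must divide a_i - a_j for every pair.
Merge one congruence at a time:
  Start: x ≡ 15 (mod 21).
  Combine with x ≡ 12 (mod 20): gcd(21, 20) = 1; 12 - 15 = -3, which IS divisible by 1, so compatible.
    Write x = 15 + 21·t and substitute into x ≡ 12 (mod 20): 21·t ≡ 12 − 15 = -3 (mod 20).
    Reduce coefficients mod 20: 1·t ≡ 17 (mod 20).
    So t ≡ 17 (mod 20).
    Then x = 15 + 21·17 = 372, valid modulo lcm(21, 20) = 420: x ≡ 372 (mod 420).
  Combine with x ≡ 4 (mod 9): gcd(420, 9) = 3, and 4 - 372 = -368 is NOT divisible by 3.
    ⇒ system is inconsistent (no integer solution).

No solution (the system is inconsistent).


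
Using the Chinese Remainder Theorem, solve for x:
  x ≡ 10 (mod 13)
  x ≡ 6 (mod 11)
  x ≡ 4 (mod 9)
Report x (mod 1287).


Moduli 13, 11, 9 are pairwise coprime; by CRT there is a unique solution modulo M = 13 · 11 · 9 = 1287.
Solve pairwise, accumulating the modulus:
  Start with x ≡ 10 (mod 13).
  Combine with x ≡ 6 (mod 11): since gcd(13, 11) = 1, we get a unique residue mod 143.
    Write x = 10 + 13·t and substitute into x ≡ 6 (mod 11): 13·t ≡ 6 − 10 = -4 (mod 11).
    Reduce coefficients mod 11: 2·t ≡ 7 (mod 11).
    The inverse of 2 mod 11 is 6 (since 2·6 = 12 = 1·11 + 1), so t ≡ 6·7 = 42 ≡ 9 (mod 11).
    Then x = 10 + 13·9 = 127, valid modulo lcm(13, 11) = 143: x ≡ 127 (mod 143).
  Combine with x ≡ 4 (mod 9): since gcd(143, 9) = 1, we get a unique residue mod 1287.
    Write x = 127 + 143·t and substitute into x ≡ 4 (mod 9): 143·t ≡ 4 − 127 = -123 (mod 9).
    Reduce coefficients mod 9: 8·t ≡ 3 (mod 9).
    The inverse of 8 mod 9 is 8 (since 8·8 = 64 = 7·9 + 1), so t ≡ 8·3 = 24 ≡ 6 (mod 9).
    Then x = 127 + 143·6 = 985, valid modulo lcm(143, 9) = 1287: x ≡ 985 (mod 1287).
Verify: 985 mod 13 = 10 ✓, 985 mod 11 = 6 ✓, 985 mod 9 = 4 ✓.

x ≡ 985 (mod 1287).


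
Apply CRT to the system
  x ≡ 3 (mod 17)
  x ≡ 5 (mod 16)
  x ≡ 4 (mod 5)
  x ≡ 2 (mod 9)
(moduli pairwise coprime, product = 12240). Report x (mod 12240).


Product of moduli M = 17 · 16 · 5 · 9 = 12240.
Merge one congruence at a time:
  Start: x ≡ 3 (mod 17).
  Combine with x ≡ 5 (mod 16); new modulus lcm = 272.
    Write x = 3 + 17·t and substitute into x ≡ 5 (mod 16): 17·t ≡ 5 − 3 = 2 (mod 16).
    Reduce coefficients mod 16: 1·t ≡ 2 (mod 16).
    So t ≡ 2 (mod 16).
    Then x = 3 + 17·2 = 37, valid modulo lcm(17, 16) = 272: x ≡ 37 (mod 272).
  Combine with x ≡ 4 (mod 5); new modulus lcm = 1360.
    Write x = 37 + 272·t and substitute into x ≡ 4 (mod 5): 272·t ≡ 4 − 37 = -33 (mod 5).
    Reduce coefficients mod 5: 2·t ≡ 2 (mod 5).
    The inverse of 2 mod 5 is 3 (since 2·3 = 6 = 1·5 + 1), so t ≡ 3·2 = 6 ≡ 1 (mod 5).
    Then x = 37 + 272·1 = 309, valid modulo lcm(272, 5) = 1360: x ≡ 309 (mod 1360).
  Combine with x ≡ 2 (mod 9); new modulus lcm = 12240.
    Write x = 309 + 1360·t and substitute into x ≡ 2 (mod 9): 1360·t ≡ 2 − 309 = -307 (mod 9).
    Reduce coefficients mod 9: 1·t ≡ 8 (mod 9).
    So t ≡ 8 (mod 9).
    Then x = 309 + 1360·8 = 11189, valid modulo lcm(1360, 9) = 12240: x ≡ 11189 (mod 12240).
Verify against each original: 11189 mod 17 = 3, 11189 mod 16 = 5, 11189 mod 5 = 4, 11189 mod 9 = 2.

x ≡ 11189 (mod 12240).


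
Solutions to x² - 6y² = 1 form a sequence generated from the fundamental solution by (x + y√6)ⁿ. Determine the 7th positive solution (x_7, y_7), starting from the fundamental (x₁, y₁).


Step 1: Find the fundamental solution (x₁, y₁) of x² - 6y² = 1.
  Expand √6 as a continued fraction. a₀ = ⌊√6⌋ = 2; iterate m_{k+1} = d_k·a_k − m_k, d_{k+1} = (6 − m_{k+1}²)/d_k, a_{k+1} = ⌊(a₀ + m_{k+1})/d_{k+1}⌋ (starting m₀ = 0, d₀ = 1), with convergents p_k = a_k·p_{k-1} + p_{k-2}, q_k = a_k·q_{k-1} + q_{k-2} (p₋₁ = 1, q₋₁ = 0):
  k = 0: a₀ = 2; p₀/q₀ = 2/1; p₀² − 6·q₀² = 4 − 6 = -2.
  k = 1: m = 2, d = 2, a = ⌊(2 + 2)/2⌋ = 2; p/q = (2·2 + 1)/(2·1 + 0) = 5/2; p² − 6·q² = 25 − 24 = 1.
  The first convergent with p² − 6·q² = 1 gives the fundamental solution (x₁, y₁) = (5, 2).
Step 2: Apply the recurrence (x_{n+1}, y_{n+1}) = (x₁x_n + 6y₁y_n, x₁y_n + y₁x_n) repeatedly.
  From (x_1, y_1) = (5, 2): x_2 = 5·5 + 6·2·2 = 49; y_2 = 5·2 + 2·5 = 20.
  From (x_2, y_2) = (49, 20): x_3 = 5·49 + 6·2·20 = 485; y_3 = 5·20 + 2·49 = 198.
  From (x_3, y_3) = (485, 198): x_4 = 5·485 + 6·2·198 = 4801; y_4 = 5·198 + 2·485 = 1960.
  From (x_4, y_4) = (4801, 1960): x_5 = 5·4801 + 6·2·1960 = 47525; y_5 = 5·1960 + 2·4801 = 19402.
  From (x_5, y_5) = (47525, 19402): x_6 = 5·47525 + 6·2·19402 = 470449; y_6 = 5·19402 + 2·47525 = 192060.
  From (x_6, y_6) = (470449, 192060): x_7 = 5·470449 + 6·2·192060 = 4656965; y_7 = 5·192060 + 2·470449 = 1901198.
Step 3: Verify x_7² - 6·y_7² = 21687323011225 - 21687323011224 = 1 (should be 1). ✓

(x_1, y_1) = (5, 2); (x_7, y_7) = (4656965, 1901198).


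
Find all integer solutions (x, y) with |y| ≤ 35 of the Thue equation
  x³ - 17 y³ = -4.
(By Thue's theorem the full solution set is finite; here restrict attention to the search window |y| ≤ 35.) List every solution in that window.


The equation is x³ - 17y³ = -4. For fixed y, x³ = 17·y³ − 4, so a solution requires the RHS to be a perfect cube.
Strategy: iterate y from -35 to 35, compute RHS = 17·y³ − 4, and check whether it is a (positive or negative) perfect cube.
Check small values of y:
  y = 0: RHS = -4 is not a perfect cube.
  y = 1: RHS = 13 is not a perfect cube.
  y = -1: RHS = -21 is not a perfect cube.
  y = 2: RHS = 132 is not a perfect cube.
  y = -2: RHS = -140 is not a perfect cube.
  y = 3: RHS = 455 is not a perfect cube.
  y = -3: RHS = -463 is not a perfect cube.
Continuing the search up to |y| = 35 finds no solutions either.
No (x, y) in the scanned range satisfies the equation.

No integer solutions with |y| ≤ 35.


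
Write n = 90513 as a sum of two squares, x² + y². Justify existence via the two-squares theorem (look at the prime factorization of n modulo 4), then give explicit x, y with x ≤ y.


Step 1: Factor n = 90513 = 3^2 · 89 · 113.
Step 2: Check the mod-4 condition on each prime factor: 3 ≡ 3 (mod 4), exponent 2 (must be even); 89 ≡ 1 (mod 4), exponent 1; 113 ≡ 1 (mod 4), exponent 1.
All primes ≡ 3 (mod 4) appear to even exponent (or don't appear), so by the two-squares theorem n IS expressible as a sum of two squares.
Step 3: Build a representation. Group n = k² · m with k = 3 and m = 89 · 113 = 10057 (a product of primes ≡ 1 (mod 4)); a representation of m scales to one of n via (k·x)² + (k·y)² = k²(x² + y²). Each prime p ≡ 1 (mod 4) is itself a sum of two squares; find a² by testing p − a² for a perfect square:
  89: 89 − 1² = 88, 89 − 2² = 85, 89 − 3² = 80, 89 − 4² = 73, 89 − 5² = 64 = 8² ⇒ 89 = 5² + 8².
  113: 113 − 1² = 112, 113 − 2² = 109, 113 − 3² = 104, 113 − 4² = 97, 113 − 5² = 88, 113 − 6² = 77, 113 − 7² = 64 = 8² ⇒ 113 = 7² + 8².
  Combine using the Brahmagupta–Fibonacci identity (a² + b²)(c² + d²) = (ac − bd)² + (ad + bc)² = (ac + bd)² + (ad − bc)²:
  89 · 113 = 10057: from (5² + 8²)(7² + 8²), take (5·7 − 8·8, 5·8 + 8·7) = (35 − 64, 40 + 56) = (-29, 96); dropping signs (only squares matter) gives (29, 96); check 29² + 96² = 841 + 9216 = 10057 ✓.
  Scale by k = 3: (3·29, 3·96) = (87, 288).
Step 4: Order so x ≤ y and verify: 87² + 288² = 7569 + 82944 = 90513 = n. ✓

n = 90513 = 87² + 288² (one valid representation with x ≤ y).


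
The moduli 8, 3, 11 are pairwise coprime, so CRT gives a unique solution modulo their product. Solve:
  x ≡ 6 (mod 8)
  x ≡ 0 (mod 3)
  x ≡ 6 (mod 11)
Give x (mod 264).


Moduli 8, 3, 11 are pairwise coprime; by CRT there is a unique solution modulo M = 8 · 3 · 11 = 264.
Solve pairwise, accumulating the modulus:
  Start with x ≡ 6 (mod 8).
  Combine with x ≡ 0 (mod 3): since gcd(8, 3) = 1, we get a unique residue mod 24.
    Write x = 6 + 8·t and substitute into x ≡ 0 (mod 3): 8·t ≡ 0 − 6 = -6 (mod 3).
    Reduce coefficients mod 3: 2·t ≡ 0 (mod 3).
    The inverse of 2 mod 3 is 2 (since 2·2 = 4 = 1·3 + 1), so t ≡ 2·0 = 0 ≡ 0 (mod 3).
    Then x = 6 + 8·0 = 6, valid modulo lcm(8, 3) = 24: x ≡ 6 (mod 24).
  Combine with x ≡ 6 (mod 11): since gcd(24, 11) = 1, we get a unique residue mod 264.
    Write x = 6 + 24·t and substitute into x ≡ 6 (mod 11): 24·t ≡ 6 − 6 = 0 (mod 11).
    Reduce coefficients mod 11: 2·t ≡ 0 (mod 11).
    The inverse of 2 mod 11 is 6 (since 2·6 = 12 = 1·11 + 1), so t ≡ 6·0 = 0 ≡ 0 (mod 11).
    Then x = 6 + 24·0 = 6, valid modulo lcm(24, 11) = 264: x ≡ 6 (mod 264).
Verify: 6 mod 8 = 6 ✓, 6 mod 3 = 0 ✓, 6 mod 11 = 6 ✓.

x ≡ 6 (mod 264).


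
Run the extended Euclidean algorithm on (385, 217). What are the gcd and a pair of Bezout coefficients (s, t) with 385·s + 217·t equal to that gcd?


Euclidean algorithm on (385, 217) — divide until remainder is 0:
  385 = 1 · 217 + 168
  217 = 1 · 168 + 49
  168 = 3 · 49 + 21
  49 = 2 · 21 + 7
  21 = 3 · 7 + 0
gcd(385, 217) = 7.
Track Bezout coefficients alongside the remainders: start with r₀ = 385 = a·1 + b·0 (s = 1, t = 0) and r₁ = 217 = a·0 + b·1 (s = 0, t = 1); each new remainder r_{k+1} = r_{k-1} − q_k·r_k inherits s_{k+1} = s_{k-1} − q_k·s_k, t_{k+1} = t_{k-1} − q_k·t_k, so r_k = a·s_k + b·t_k at every step:
  q = 1: r = 168, s = 1 − 1·0 = 1, t = 0 − 1·1 = -1  (check: 385·1 + 217·(-1) = 168)
  q = 1: r = 49, s = 0 − 1·1 = -1, t = 1 − 1·(-1) = 2  (check: 385·(-1) + 217·2 = 49)
  q = 3: r = 21, s = 1 − 3·(-1) = 4, t = -1 − 3·2 = -7  (check: 385·4 + 217·(-7) = 21)
  q = 2: r = 7, s = -1 − 2·4 = -9, t = 2 − 2·(-7) = 16  (check: 385·(-9) + 217·16 = 7)
The row with r = 7 (the gcd) gives the Bezout coefficients s = -9, t = 16.
Result: 385 · (-9) + 217 · (16) = 7.

gcd(385, 217) = 7; s = -9, t = 16 (check: 385·(-9) + 217·16 = 7).


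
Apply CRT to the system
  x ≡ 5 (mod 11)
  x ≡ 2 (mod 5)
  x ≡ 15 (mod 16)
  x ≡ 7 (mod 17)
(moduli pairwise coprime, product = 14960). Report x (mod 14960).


Product of moduli M = 11 · 5 · 16 · 17 = 14960.
Merge one congruence at a time:
  Start: x ≡ 5 (mod 11).
  Combine with x ≡ 2 (mod 5); new modulus lcm = 55.
    Write x = 5 + 11·t and substitute into x ≡ 2 (mod 5): 11·t ≡ 2 − 5 = -3 (mod 5).
    Reduce coefficients mod 5: 1·t ≡ 2 (mod 5).
    So t ≡ 2 (mod 5).
    Then x = 5 + 11·2 = 27, valid modulo lcm(11, 5) = 55: x ≡ 27 (mod 55).
  Combine with x ≡ 15 (mod 16); new modulus lcm = 880.
    Write x = 27 + 55·t and substitute into x ≡ 15 (mod 16): 55·t ≡ 15 − 27 = -12 (mod 16).
    Reduce coefficients mod 16: 7·t ≡ 4 (mod 16).
    The inverse of 7 mod 16 is 7 (since 7·7 = 49 = 3·16 + 1), so t ≡ 7·4 = 28 ≡ 12 (mod 16).
    Then x = 27 + 55·12 = 687, valid modulo lcm(55, 16) = 880: x ≡ 687 (mod 880).
  Combine with x ≡ 7 (mod 17); new modulus lcm = 14960.
    Write x = 687 + 880·t and substitute into x ≡ 7 (mod 17): 880·t ≡ 7 − 687 = -680 (mod 17).
    Reduce coefficients mod 17: 13·t ≡ 0 (mod 17).
    The inverse of 13 mod 17 is 4 (since 13·4 = 52 = 3·17 + 1), so t ≡ 4·0 = 0 ≡ 0 (mod 17).
    Then x = 687 + 880·0 = 687, valid modulo lcm(880, 17) = 14960: x ≡ 687 (mod 14960).
Verify against each original: 687 mod 11 = 5, 687 mod 5 = 2, 687 mod 16 = 15, 687 mod 17 = 7.

x ≡ 687 (mod 14960).


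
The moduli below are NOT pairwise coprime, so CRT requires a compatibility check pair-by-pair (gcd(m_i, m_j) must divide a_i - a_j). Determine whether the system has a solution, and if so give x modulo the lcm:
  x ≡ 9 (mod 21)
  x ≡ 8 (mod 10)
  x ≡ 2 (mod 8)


Moduli 21, 10, 8 are not pairwise coprime, so CRT works modulo lcm(m_i) when all pairwise compatibility conditions hold.
Pairwise compatibility: gcd(m_i, m_j) must divide a_i - a_j for every pair.
Merge one congruence at a time:
  Start: x ≡ 9 (mod 21).
  Combine with x ≡ 8 (mod 10): gcd(21, 10) = 1; 8 - 9 = -1, which IS divisible by 1, so compatible.
    Write x = 9 + 21·t and substitute into x ≡ 8 (mod 10): 21·t ≡ 8 − 9 = -1 (mod 10).
    Reduce coefficients mod 10: 1·t ≡ 9 (mod 10).
    So t ≡ 9 (mod 10).
    Then x = 9 + 21·9 = 198, valid modulo lcm(21, 10) = 210: x ≡ 198 (mod 210).
  Combine with x ≡ 2 (mod 8): gcd(210, 8) = 2; 2 - 198 = -196, which IS divisible by 2, so compatible.
    Write x = 198 + 210·t and substitute into x ≡ 2 (mod 8): 210·t ≡ 2 − 198 = -196 (mod 8).
    Divide the congruence (and modulus) by g = 2: 105·t ≡ -98 (mod 4).
    Reduce coefficients mod 4: 1·t ≡ 2 (mod 4).
    So t ≡ 2 (mod 4).
    Then x = 198 + 210·2 = 618, valid modulo lcm(210, 8) = 840: x ≡ 618 (mod 840).
Verify: 618 mod 21 = 9, 618 mod 10 = 8, 618 mod 8 = 2.

x ≡ 618 (mod 840).


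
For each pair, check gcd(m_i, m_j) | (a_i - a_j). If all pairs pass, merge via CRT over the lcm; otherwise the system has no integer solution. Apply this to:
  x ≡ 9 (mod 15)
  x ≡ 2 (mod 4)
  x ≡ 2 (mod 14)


Moduli 15, 4, 14 are not pairwise coprime, so CRT works modulo lcm(m_i) when all pairwise compatibility conditions hold.
Pairwise compatibility: gcd(m_i, m_j) must divide a_i - a_j for every pair.
Merge one congruence at a time:
  Start: x ≡ 9 (mod 15).
  Combine with x ≡ 2 (mod 4): gcd(15, 4) = 1; 2 - 9 = -7, which IS divisible by 1, so compatible.
    Write x = 9 + 15·t and substitute into x ≡ 2 (mod 4): 15·t ≡ 2 − 9 = -7 (mod 4).
    Reduce coefficients mod 4: 3·t ≡ 1 (mod 4).
    The inverse of 3 mod 4 is 3 (since 3·3 = 9 = 2·4 + 1), so t ≡ 3·1 = 3 ≡ 3 (mod 4).
    Then x = 9 + 15·3 = 54, valid modulo lcm(15, 4) = 60: x ≡ 54 (mod 60).
  Combine with x ≡ 2 (mod 14): gcd(60, 14) = 2; 2 - 54 = -52, which IS divisible by 2, so compatible.
    Write x = 54 + 60·t and substitute into x ≡ 2 (mod 14): 60·t ≡ 2 − 54 = -52 (mod 14).
    Divide the congruence (and modulus) by g = 2: 30·t ≡ -26 (mod 7).
    Reduce coefficients mod 7: 2·t ≡ 2 (mod 7).
    The inverse of 2 mod 7 is 4 (since 2·4 = 8 = 1·7 + 1), so t ≡ 4·2 = 8 ≡ 1 (mod 7).
    Then x = 54 + 60·1 = 114, valid modulo lcm(60, 14) = 420: x ≡ 114 (mod 420).
Verify: 114 mod 15 = 9, 114 mod 4 = 2, 114 mod 14 = 2.

x ≡ 114 (mod 420).


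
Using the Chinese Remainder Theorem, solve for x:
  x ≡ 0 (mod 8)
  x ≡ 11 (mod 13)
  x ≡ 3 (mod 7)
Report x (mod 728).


Moduli 8, 13, 7 are pairwise coprime; by CRT there is a unique solution modulo M = 8 · 13 · 7 = 728.
Solve pairwise, accumulating the modulus:
  Start with x ≡ 0 (mod 8).
  Combine with x ≡ 11 (mod 13): since gcd(8, 13) = 1, we get a unique residue mod 104.
    Write x = 0 + 8·t and substitute into x ≡ 11 (mod 13): 8·t ≡ 11 − 0 = 11 (mod 13).
    The inverse of 8 mod 13 is 5 (since 8·5 = 40 = 3·13 + 1), so t ≡ 5·11 = 55 ≡ 3 (mod 13).
    Then x = 0 + 8·3 = 24, valid modulo lcm(8, 13) = 104: x ≡ 24 (mod 104).
  Combine with x ≡ 3 (mod 7): since gcd(104, 7) = 1, we get a unique residue mod 728.
    Write x = 24 + 104·t and substitute into x ≡ 3 (mod 7): 104·t ≡ 3 − 24 = -21 (mod 7).
    Reduce coefficients mod 7: 6·t ≡ 0 (mod 7).
    The inverse of 6 mod 7 is 6 (since 6·6 = 36 = 5·7 + 1), so t ≡ 6·0 = 0 ≡ 0 (mod 7).
    Then x = 24 + 104·0 = 24, valid modulo lcm(104, 7) = 728: x ≡ 24 (mod 728).
Verify: 24 mod 8 = 0 ✓, 24 mod 13 = 11 ✓, 24 mod 7 = 3 ✓.

x ≡ 24 (mod 728).


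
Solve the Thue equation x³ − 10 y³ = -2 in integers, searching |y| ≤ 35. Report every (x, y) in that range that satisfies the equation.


The equation is x³ - 10y³ = -2. For fixed y, x³ = 10·y³ − 2, so a solution requires the RHS to be a perfect cube.
Strategy: iterate y from -35 to 35, compute RHS = 10·y³ − 2, and check whether it is a (positive or negative) perfect cube.
Check small values of y:
  y = 0: RHS = -2 is not a perfect cube.
  y = 1: RHS = 8 = (2)³ ⇒ x = 2 works.
  y = -1: RHS = -12 is not a perfect cube.
  y = 2: RHS = 78 is not a perfect cube.
  y = -2: RHS = -82 is not a perfect cube.
  y = 3: RHS = 268 is not a perfect cube.
  y = -3: RHS = -272 is not a perfect cube.
Continuing the search up to |y| = 35 finds no further solutions beyond those listed.
Collected solutions: (2, 1).

Solutions (with |y| ≤ 35): (2, 1).


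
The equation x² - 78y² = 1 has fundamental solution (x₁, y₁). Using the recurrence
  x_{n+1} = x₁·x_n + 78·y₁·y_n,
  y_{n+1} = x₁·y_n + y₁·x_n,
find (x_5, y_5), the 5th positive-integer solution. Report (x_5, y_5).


Step 1: Find the fundamental solution (x₁, y₁) of x² - 78y² = 1.
  Expand √78 as a continued fraction. a₀ = ⌊√78⌋ = 8; iterate m_{k+1} = d_k·a_k − m_k, d_{k+1} = (78 − m_{k+1}²)/d_k, a_{k+1} = ⌊(a₀ + m_{k+1})/d_{k+1}⌋ (starting m₀ = 0, d₀ = 1), with convergents p_k = a_k·p_{k-1} + p_{k-2}, q_k = a_k·q_{k-1} + q_{k-2} (p₋₁ = 1, q₋₁ = 0):
  k = 0: a₀ = 8; p₀/q₀ = 8/1; p₀² − 78·q₀² = 64 − 78 = -14.
  k = 1: m = 8, d = 14, a = ⌊(8 + 8)/14⌋ = 1; p/q = (1·8 + 1)/(1·1 + 0) = 9/1; p² − 78·q² = 81 − 78 = 3.
  k = 2: m = 6, d = 3, a = ⌊(8 + 6)/3⌋ = 4; p/q = (4·9 + 8)/(4·1 + 1) = 44/5; p² − 78·q² = 1936 − 1950 = -14.
  k = 3: m = 6, d = 14, a = ⌊(8 + 6)/14⌋ = 1; p/q = (1·44 + 9)/(1·5 + 1) = 53/6; p² − 78·q² = 2809 − 2808 = 1.
  The first convergent with p² − 78·q² = 1 gives the fundamental solution (x₁, y₁) = (53, 6).
Step 2: Apply the recurrence (x_{n+1}, y_{n+1}) = (x₁x_n + 78y₁y_n, x₁y_n + y₁x_n) repeatedly.
  From (x_1, y_1) = (53, 6): x_2 = 53·53 + 78·6·6 = 5617; y_2 = 53·6 + 6·53 = 636.
  From (x_2, y_2) = (5617, 636): x_3 = 53·5617 + 78·6·636 = 595349; y_3 = 53·636 + 6·5617 = 67410.
  From (x_3, y_3) = (595349, 67410): x_4 = 53·595349 + 78·6·67410 = 63101377; y_4 = 53·67410 + 6·595349 = 7144824.
  From (x_4, y_4) = (63101377, 7144824): x_5 = 53·63101377 + 78·6·7144824 = 6688150613; y_5 = 53·7144824 + 6·63101377 = 757283934.
Step 3: Verify x_5² - 78·y_5² = 44731358622172275769 - 44731358622172275768 = 1 (should be 1). ✓

(x_1, y_1) = (53, 6); (x_5, y_5) = (6688150613, 757283934).
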